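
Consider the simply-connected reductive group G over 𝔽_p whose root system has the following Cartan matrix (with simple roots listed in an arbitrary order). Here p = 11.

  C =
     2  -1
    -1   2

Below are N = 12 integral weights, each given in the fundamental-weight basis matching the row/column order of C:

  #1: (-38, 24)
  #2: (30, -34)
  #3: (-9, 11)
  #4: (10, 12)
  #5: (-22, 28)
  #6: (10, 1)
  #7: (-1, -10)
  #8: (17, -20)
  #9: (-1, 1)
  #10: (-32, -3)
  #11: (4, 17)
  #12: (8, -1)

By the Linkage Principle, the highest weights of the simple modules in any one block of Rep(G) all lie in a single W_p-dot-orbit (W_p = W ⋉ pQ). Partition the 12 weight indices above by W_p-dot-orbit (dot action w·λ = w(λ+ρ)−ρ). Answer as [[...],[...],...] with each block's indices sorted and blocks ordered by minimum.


C ↔ A_2 under row/col permutation; |W(A_2)| = 6.

Alcove-folded reps (p=11, 12 weights, presented ϖ-order):

  1: (7, 3)
  2: (0, 2)
  3: (7, 3)
  4: (0, 2)
  5: (7, 3)
  6: (9, 0)
  7: (9, 0)
  8: (7, 3)
  9: (0, 2)
  10: (0, 2)
  11: (6, 1)
  12: (9, 0)

These 12 weights hit 4 W_11-dot-orbits; sizes (4, 4, 3, 1):

[[1, 3, 5, 8], [2, 4, 9, 10], [6, 7, 12], [11]]


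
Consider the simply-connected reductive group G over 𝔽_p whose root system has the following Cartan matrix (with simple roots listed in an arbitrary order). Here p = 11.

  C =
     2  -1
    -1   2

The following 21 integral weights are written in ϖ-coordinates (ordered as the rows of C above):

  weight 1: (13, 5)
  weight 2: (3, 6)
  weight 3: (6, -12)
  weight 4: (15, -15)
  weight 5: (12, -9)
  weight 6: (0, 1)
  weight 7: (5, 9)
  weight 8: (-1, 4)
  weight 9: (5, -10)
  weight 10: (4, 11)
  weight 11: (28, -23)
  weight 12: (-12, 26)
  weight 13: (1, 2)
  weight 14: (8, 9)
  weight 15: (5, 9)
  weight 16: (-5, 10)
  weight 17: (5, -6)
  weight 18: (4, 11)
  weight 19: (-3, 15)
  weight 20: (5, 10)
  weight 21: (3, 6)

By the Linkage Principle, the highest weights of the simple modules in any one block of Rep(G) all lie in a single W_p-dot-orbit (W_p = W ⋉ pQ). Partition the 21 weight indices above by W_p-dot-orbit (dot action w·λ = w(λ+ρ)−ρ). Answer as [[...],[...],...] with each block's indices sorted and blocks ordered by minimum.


A_2 Cartan matrix, 2 simple roots permuted; ρ=(1,1).

Folding the 21 weights λ_j+ρ into Ā_11 (reps in the given 2-coord order):

  λ_1+ρ ↦ (2, 3) · λ_2+ρ ↦ (4, 7) · λ_3+ρ ↦ (4, 7) · λ_4+ρ ↦ (3, 6) · λ_5+ρ ↦ (3, 6) · λ_6+ρ ↦ (1, 2) · λ_7+ρ ↦ (1, 5) · λ_8+ρ ↦ (0, 5) · λ_9+ρ ↦ (3, 6) · λ_10+ρ ↦ (1, 5) · λ_11+ρ ↦ (4, 7) · λ_12+ρ ↦ (0, 5) · λ_13+ρ ↦ (2, 3) · λ_14+ρ ↦ (1, 2) · λ_15+ρ ↦ (1, 5) · λ_16+ρ ↦ (4, 7) · λ_17+ρ ↦ (1, 5) · λ_18+ρ ↦ (1, 5) · λ_19+ρ ↦ (3, 6) · λ_20+ρ ↦ (0, 5) · λ_21+ρ ↦ (4, 7)

These 21 weights hit 6 W_11-dot-orbits; sizes (2, 5, 4, 2, 5, 3):

[[1, 13], [2, 3, 11, 16, 21], [4, 5, 9, 19], [6, 14], [7, 10, 15, 17, 18], [8, 12, 20]]


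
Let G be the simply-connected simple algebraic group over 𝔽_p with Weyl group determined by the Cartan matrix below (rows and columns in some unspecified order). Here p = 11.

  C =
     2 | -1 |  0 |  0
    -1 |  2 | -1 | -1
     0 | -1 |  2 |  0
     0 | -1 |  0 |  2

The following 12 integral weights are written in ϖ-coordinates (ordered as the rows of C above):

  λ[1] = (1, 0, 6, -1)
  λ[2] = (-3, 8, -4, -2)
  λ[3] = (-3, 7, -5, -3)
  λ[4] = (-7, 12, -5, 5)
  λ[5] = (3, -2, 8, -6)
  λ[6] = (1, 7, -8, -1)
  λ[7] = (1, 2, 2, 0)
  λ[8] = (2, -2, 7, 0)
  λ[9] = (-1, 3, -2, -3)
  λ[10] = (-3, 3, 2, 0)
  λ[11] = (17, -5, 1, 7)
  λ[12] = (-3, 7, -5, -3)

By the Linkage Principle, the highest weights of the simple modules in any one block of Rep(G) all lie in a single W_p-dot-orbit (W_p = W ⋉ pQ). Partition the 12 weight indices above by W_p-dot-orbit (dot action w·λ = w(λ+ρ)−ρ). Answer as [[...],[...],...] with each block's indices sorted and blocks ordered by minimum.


Root system D_4: the 4×4 matrix C matches after relabeling.

Alcove-folded reps (p=11, 12 weights, presented ϖ-order):

    λ_1 → (2, 1, 7, 0)
    λ_2 → (2, 2, 3, 1)
    λ_3 → (2, 0, 4, 2)
    λ_4 → (2, 0, 4, 2)
    λ_5 → (2, 2, 3, 1)
    λ_6 → (2, 1, 7, 0)
    λ_7 → (2, 2, 3, 1)
    λ_8 → (2, 1, 7, 0)
    λ_9 → (0, 1, 1, 2)
    λ_10 → (2, 2, 3, 1)
    λ_11 → (2, 0, 4, 2)
    λ_12 → (2, 0, 4, 2)

The 12 indices split into 4 linkage classes (same alcove rep ⇔ same W_11-dot-orbit):

[[1, 6, 8], [2, 5, 7, 10], [3, 4, 11, 12], [9]]


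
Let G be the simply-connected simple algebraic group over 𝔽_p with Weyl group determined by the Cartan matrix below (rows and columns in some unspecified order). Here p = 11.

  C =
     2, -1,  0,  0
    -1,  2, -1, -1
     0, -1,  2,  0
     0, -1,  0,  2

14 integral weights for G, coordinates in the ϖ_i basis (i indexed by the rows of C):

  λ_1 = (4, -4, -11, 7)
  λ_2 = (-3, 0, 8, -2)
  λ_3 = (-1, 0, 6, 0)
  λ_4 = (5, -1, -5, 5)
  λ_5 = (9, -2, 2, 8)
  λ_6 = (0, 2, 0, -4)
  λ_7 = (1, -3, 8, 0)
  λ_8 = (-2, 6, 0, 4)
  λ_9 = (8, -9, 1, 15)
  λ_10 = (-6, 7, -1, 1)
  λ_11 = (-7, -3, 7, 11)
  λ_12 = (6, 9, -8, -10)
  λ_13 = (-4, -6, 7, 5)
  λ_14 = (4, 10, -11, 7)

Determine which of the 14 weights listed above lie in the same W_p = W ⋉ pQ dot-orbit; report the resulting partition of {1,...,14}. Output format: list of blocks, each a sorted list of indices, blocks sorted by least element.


Dynkin diagram of C (from the 6 off-diagonal −1 entries): D_4.

Alcove-folded reps (p=11, 14 weights, presented ϖ-order):

  1: (5, 1, 0, 2)
  2: (0, 1, 7, 1)
  3: (0, 1, 7, 1)
  4: (2, 3, 0, 2)
  5: (0, 1, 7, 1)
  6: (1, 0, 1, 3)
  7: (0, 1, 7, 1)
  8: (1, 0, 1, 3)
  9: (5, 1, 0, 2)
  10: (5, 1, 0, 2)
  11: (1, 0, 1, 3)
  12: (1, 0, 1, 3)
  13: (5, 1, 0, 2)
  14: (5, 1, 0, 2)

These 14 weights hit 4 W_11-dot-orbits; sizes (5, 4, 1, 4):

[[1, 9, 10, 13, 14], [2, 3, 5, 7], [4], [6, 8, 11, 12]]


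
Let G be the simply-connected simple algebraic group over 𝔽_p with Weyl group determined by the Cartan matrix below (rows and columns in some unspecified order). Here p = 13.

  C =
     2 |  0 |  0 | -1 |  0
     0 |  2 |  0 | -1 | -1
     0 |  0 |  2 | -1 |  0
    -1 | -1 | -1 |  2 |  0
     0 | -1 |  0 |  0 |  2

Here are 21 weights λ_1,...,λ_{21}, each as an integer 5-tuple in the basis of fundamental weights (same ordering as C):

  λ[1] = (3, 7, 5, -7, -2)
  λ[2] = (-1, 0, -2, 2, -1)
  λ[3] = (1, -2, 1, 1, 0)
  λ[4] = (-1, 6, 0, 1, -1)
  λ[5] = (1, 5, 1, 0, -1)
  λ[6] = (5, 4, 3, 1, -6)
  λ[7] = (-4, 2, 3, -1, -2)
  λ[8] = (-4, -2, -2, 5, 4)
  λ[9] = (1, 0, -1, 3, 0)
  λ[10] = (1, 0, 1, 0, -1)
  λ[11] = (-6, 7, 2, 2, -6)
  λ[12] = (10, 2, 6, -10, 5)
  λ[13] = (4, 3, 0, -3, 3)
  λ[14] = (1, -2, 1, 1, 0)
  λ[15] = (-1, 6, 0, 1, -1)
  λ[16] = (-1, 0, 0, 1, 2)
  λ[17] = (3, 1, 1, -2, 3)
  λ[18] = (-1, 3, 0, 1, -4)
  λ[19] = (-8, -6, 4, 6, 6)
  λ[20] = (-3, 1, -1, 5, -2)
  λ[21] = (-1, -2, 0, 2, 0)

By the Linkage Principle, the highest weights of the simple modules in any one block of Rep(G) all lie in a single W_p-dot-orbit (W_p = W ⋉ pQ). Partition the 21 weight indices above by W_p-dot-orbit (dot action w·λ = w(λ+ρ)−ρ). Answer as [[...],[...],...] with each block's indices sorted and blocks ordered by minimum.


Type D_5, rank 5, |W|=1920; reorder rows/cols to standard.

Each λ_j+ρ reduced to Ā_13; 5-tuples below use C's row order:

  λ_1 → (2, 1, 0, 4, 1);  λ_2 → (0, 1, 1, 2, 0);  λ_3 → (2, 1, 2, 1, 0);  λ_4 → (0, 1, 1, 2, 0);  λ_5 → (2, 1, 2, 1, 0);  λ_6 → (2, 1, 0, 4, 1);  λ_7 → (0, 1, 1, 2, 0);  λ_8 → (3, 1, 1, 1, 4);  λ_9 → (2, 1, 0, 4, 1);  λ_10 → (2, 1, 2, 1, 0);  λ_11 → (3, 1, 1, 1, 4);  λ_12 → (2, 1, 2, 1, 0);  λ_13 → (3, 1, 1, 1, 4);  λ_14 → (2, 1, 2, 1, 0);  λ_15 → (0, 1, 1, 2, 0);  λ_16 → (0, 1, 1, 2, 3);  λ_17 → (3, 1, 1, 1, 4);  λ_18 → (0, 1, 1, 2, 3);  λ_19 → (2, 1, 0, 4, 1);  λ_20 → (2, 1, 0, 4, 1);  λ_21 → (0, 1, 1, 2, 0)

These 21 weights hit 5 W_13-dot-orbits; sizes (5, 5, 5, 4, 2):

[[1, 6, 9, 19, 20], [2, 4, 7, 15, 21], [3, 5, 10, 12, 14], [8, 11, 13, 17], [16, 18]]


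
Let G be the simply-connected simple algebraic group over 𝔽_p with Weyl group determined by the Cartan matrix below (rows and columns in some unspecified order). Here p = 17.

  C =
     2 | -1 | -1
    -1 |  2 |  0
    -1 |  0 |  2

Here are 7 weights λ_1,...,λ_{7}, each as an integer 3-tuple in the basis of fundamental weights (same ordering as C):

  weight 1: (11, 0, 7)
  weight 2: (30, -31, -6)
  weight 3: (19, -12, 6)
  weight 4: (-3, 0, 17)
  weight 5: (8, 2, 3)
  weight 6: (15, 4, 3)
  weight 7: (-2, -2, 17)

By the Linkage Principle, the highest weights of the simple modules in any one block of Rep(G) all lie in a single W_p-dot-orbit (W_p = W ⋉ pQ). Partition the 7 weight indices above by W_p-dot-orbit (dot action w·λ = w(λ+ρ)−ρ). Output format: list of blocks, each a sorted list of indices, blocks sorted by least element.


Dynkin diagram of C (from the 4 off-diagonal −1 entries): A_3.

Each λ_j+ρ reduced to Ā_17; 3-tuples below use C's row order:

  λ_1 → (9, 3, 4) · λ_2 → (9, 3, 4) · λ_3 → (6, 1, 3) · λ_4 → (1, 0, 15) · λ_5 → (9, 3, 4) · λ_6 → (9, 3, 4) · λ_7 → (1, 0, 15)

Linkage partition of the 7 weights (3 classes, p=17):

[[1, 2, 5, 6], [3], [4, 7]]


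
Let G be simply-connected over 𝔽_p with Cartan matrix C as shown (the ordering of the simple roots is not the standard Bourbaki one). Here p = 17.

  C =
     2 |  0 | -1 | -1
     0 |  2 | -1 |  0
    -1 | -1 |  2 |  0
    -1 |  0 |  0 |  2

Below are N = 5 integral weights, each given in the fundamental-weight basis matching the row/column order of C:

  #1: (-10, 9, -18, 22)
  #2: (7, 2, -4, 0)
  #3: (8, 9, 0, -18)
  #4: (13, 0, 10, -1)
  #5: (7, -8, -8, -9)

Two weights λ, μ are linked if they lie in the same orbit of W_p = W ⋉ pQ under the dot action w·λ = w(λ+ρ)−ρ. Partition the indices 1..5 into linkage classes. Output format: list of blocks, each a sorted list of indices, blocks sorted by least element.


C ↔ A_4 under row/col permutation; |W(A_4)| = 120.

λ_j+ρ reflected into Ā_17 (⟨·,θ^∨⟩≤17); 4-tuples as given:

    λ_1+ρ ↦ (1, 0, 7, 6)
    λ_2+ρ ↦ (5, 0, 3, 1)
    λ_3+ρ ↦ (1, 0, 7, 6)
    λ_4+ρ ↦ (5, 0, 3, 1)
    λ_5+ρ ↦ (1, 0, 7, 6)

Partition of {1..5} into 2 W_17-dot-orbits:

[[1, 3, 5], [2, 4]]


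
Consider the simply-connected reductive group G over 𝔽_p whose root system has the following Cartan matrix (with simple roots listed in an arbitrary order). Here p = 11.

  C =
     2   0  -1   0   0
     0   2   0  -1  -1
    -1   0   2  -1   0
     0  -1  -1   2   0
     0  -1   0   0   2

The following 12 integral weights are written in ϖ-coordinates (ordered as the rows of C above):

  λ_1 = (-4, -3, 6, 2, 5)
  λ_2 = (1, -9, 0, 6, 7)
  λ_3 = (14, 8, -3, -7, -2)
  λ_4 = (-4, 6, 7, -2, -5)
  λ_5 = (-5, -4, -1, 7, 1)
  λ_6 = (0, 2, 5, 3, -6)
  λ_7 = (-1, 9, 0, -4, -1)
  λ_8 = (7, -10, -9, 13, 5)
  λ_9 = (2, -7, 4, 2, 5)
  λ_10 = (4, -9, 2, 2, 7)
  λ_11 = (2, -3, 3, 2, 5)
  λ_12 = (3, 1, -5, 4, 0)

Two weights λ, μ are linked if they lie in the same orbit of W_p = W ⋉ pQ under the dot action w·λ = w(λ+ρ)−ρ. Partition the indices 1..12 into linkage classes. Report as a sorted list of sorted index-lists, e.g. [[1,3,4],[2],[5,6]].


Cartan matrix: type A_5 (|W|=720); un-permuting the 5 rows.

λ_j+ρ reflected into Ā_11 (⟨·,θ^∨⟩≤11); 5-tuples as given:

    1: (0, 2, 4, 1, 1)
    2: (2, 7, 0, 1, 0)
    3: (2, 2, 4, 2, 0)
    4: (0, 2, 4, 1, 1)
    5: (0, 2, 4, 1, 1)
    6: (2, 2, 4, 2, 0)
    7: (2, 7, 0, 1, 0)
    8: (3, 3, 2, 3, 0)
    9: (3, 3, 2, 3, 0)
    10: (3, 3, 2, 3, 0)
    11: (0, 2, 4, 1, 1)
    12: (0, 2, 4, 1, 1)

The 12 indices split into 4 linkage classes (same alcove rep ⇔ same W_11-dot-orbit):

[[1, 4, 5, 11, 12], [2, 7], [3, 6], [8, 9, 10]]


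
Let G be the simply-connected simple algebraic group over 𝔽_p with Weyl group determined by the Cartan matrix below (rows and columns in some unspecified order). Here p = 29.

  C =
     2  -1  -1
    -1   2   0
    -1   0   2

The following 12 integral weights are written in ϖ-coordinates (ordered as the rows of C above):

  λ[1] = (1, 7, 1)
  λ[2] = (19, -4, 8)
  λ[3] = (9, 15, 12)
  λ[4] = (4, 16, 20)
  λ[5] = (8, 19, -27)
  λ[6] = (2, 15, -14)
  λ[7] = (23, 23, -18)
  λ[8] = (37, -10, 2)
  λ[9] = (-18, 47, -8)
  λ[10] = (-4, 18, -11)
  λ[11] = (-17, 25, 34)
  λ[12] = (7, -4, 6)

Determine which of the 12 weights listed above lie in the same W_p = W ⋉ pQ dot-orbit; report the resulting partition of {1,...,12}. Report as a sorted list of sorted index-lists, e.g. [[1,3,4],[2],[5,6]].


A_3 Cartan matrix, 3 simple roots permuted; ρ=(1,1,1).

Folding the 12 weights λ_j+ρ into Ā_29 (reps in the given 3-coord order):

  [1] (2, 8, 2) · [2] (17, 3, 9) · [3] (10, 6, 3) · [4] (5, 3, 7) · [5] (17, 3, 9) · [6] (10, 6, 3) · [7] (5, 5, 2) · [8] (17, 3, 9) · [9] (5, 5, 2) · [10] (10, 6, 3) · [11] (10, 6, 3) · [12] (5, 3, 7)

The 12 indices split into 5 linkage classes (same alcove rep ⇔ same W_29-dot-orbit):

[[1], [2, 5, 8], [3, 6, 10, 11], [4, 12], [7, 9]]


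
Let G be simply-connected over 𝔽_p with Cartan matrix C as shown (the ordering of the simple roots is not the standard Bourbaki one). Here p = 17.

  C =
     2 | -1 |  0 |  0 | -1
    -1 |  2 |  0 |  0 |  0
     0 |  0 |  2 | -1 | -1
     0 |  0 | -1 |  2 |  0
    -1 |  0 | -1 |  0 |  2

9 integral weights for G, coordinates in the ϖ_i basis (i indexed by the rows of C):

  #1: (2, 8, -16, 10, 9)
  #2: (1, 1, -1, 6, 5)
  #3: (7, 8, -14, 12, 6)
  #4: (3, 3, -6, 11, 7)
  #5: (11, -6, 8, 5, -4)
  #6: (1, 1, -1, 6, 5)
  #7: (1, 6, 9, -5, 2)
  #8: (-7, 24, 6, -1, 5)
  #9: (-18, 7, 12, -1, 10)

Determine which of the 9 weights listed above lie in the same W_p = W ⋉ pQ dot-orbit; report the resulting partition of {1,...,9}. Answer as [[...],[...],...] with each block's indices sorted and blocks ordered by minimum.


Root system A_5: the 5×5 matrix C matches after relabeling.

Ā_17 reps of the 9 weights (A_5, coords as presented):

  λ_1+ρ ↦ (2, 2, 5, 1, 3);  λ_2+ρ ↦ (2, 2, 0, 7, 6);  λ_3+ρ ↦ (2, 2, 0, 7, 6);  λ_4+ρ ↦ (2, 2, 5, 1, 3);  λ_5+ρ ↦ (2, 2, 5, 1, 3);  λ_6+ρ ↦ (2, 2, 0, 7, 6);  λ_7+ρ ↦ (2, 2, 5, 1, 3);  λ_8+ρ ↦ (2, 2, 0, 7, 6);  λ_9+ρ ↦ (2, 2, 0, 7, 6)

The 9 indices split into 2 linkage classes (same alcove rep ⇔ same W_17-dot-orbit):

[[1, 4, 5, 7], [2, 3, 6, 8, 9]]


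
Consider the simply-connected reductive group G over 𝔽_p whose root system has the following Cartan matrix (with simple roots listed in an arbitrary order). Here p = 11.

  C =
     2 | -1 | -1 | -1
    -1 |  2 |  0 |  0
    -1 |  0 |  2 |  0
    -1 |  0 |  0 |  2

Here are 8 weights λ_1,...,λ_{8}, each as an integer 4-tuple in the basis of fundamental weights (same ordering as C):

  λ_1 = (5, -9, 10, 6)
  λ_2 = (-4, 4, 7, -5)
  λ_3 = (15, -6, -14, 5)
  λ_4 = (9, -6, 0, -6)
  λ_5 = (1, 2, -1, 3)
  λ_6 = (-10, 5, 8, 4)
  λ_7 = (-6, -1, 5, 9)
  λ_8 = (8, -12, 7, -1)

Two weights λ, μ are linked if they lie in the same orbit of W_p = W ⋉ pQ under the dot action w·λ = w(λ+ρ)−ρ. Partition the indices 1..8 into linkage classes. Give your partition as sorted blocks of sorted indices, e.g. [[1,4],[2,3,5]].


C ↔ D_4 under row/col permutation; |W(D_4)| = 192.

Alcove-folded reps (p=11, 8 weights, presented ϖ-order):

  1: (2, 3, 0, 4);  2: (2, 2, 1, 3);  3: (2, 4, 0, 3);  4: (0, 5, 1, 5);  5: (2, 3, 0, 4);  6: (2, 3, 0, 4);  7: (0, 5, 1, 5);  8: (2, 3, 0, 4)

The 8 indices split into 4 linkage classes (same alcove rep ⇔ same W_11-dot-orbit):

[[1, 5, 6, 8], [2], [3], [4, 7]]


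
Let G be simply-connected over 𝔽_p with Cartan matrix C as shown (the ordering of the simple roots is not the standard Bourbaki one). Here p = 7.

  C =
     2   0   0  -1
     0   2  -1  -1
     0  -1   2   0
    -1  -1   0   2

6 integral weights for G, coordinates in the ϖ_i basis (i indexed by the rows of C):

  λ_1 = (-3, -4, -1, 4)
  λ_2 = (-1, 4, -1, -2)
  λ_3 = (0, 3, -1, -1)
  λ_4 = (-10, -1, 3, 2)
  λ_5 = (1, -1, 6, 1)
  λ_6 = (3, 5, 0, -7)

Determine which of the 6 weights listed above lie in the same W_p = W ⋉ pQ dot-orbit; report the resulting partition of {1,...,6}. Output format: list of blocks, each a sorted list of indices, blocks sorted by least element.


A_4 Cartan matrix, 4 simple roots permuted; ρ=(1,1,1,1).

W_7-reps of the 6 weights in Ā_7 (same 4-coord order as C):

  λ_1+ρ ↦ (2, 0, 3, 0) · λ_2+ρ ↦ (1, 4, 0, 0) · λ_3+ρ ↦ (1, 4, 0, 0) · λ_4+ρ ↦ (1, 4, 0, 0) · λ_5+ρ ↦ (2, 0, 3, 0) · λ_6+ρ ↦ (2, 0, 1, 4)

3 distinct reps among the 6 weights ⇒ 3 W_7-linkage classes:

[[1, 5], [2, 3, 4], [6]]


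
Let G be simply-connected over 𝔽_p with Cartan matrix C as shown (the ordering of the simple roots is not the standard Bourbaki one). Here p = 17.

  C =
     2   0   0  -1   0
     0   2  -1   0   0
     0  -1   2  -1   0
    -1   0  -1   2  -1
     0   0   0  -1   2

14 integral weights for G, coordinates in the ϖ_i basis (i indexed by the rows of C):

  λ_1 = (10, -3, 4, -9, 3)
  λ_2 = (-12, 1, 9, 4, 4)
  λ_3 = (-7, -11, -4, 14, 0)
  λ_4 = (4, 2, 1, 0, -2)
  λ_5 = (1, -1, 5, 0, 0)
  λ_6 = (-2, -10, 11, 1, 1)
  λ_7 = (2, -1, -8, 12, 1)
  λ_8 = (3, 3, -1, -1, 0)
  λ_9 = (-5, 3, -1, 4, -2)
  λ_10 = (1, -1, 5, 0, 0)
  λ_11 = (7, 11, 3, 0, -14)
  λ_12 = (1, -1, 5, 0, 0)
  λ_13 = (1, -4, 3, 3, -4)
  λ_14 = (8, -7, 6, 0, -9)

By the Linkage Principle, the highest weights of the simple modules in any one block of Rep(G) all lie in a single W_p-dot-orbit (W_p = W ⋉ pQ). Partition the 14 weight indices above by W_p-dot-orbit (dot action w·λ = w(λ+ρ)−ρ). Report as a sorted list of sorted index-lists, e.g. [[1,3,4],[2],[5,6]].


D_5 Cartan matrix, 5 simple roots permuted; ρ=(1,1,1,1,1).

Alcove-folded reps (p=17, 14 weights, presented ϖ-order):

    [1] (2, 3, 1, 1, 3)
    [2] (5, 3, 2, 0, 1)
    [3] (2, 3, 1, 1, 3)
    [4] (5, 3, 2, 0, 1)
    [5] (2, 0, 6, 1, 1)
    [6] (1, 9, 0, 1, 2)
    [7] (2, 0, 6, 1, 1)
    [8] (4, 4, 0, 0, 1)
    [9] (4, 4, 0, 0, 1)
    [10] (2, 0, 6, 1, 1)
    [11] (4, 4, 0, 0, 1)
    [12] (2, 0, 6, 1, 1)
    [13] (2, 3, 1, 1, 3)
    [14] (2, 0, 6, 1, 1)

Partition of {1..14} into 5 W_17-dot-orbits:

[[1, 3, 13], [2, 4], [5, 7, 10, 12, 14], [6], [8, 9, 11]]


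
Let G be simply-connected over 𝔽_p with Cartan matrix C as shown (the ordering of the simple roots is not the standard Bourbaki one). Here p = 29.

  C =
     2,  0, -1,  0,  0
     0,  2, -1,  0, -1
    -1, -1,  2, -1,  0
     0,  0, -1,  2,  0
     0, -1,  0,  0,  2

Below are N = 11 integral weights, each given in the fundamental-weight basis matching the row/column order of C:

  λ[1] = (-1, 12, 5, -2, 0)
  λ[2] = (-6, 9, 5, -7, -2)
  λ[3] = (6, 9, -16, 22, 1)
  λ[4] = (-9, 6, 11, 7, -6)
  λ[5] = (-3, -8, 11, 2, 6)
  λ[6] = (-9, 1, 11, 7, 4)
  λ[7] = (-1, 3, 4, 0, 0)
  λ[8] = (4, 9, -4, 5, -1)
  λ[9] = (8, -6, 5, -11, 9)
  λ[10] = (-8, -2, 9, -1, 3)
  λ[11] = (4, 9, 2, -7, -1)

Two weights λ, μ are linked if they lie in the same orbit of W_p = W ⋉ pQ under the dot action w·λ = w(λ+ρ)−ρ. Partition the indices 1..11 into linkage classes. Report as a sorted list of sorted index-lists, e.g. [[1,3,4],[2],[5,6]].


D_5 Cartan matrix, 5 simple roots permuted; ρ=(1,1,1,1,1).

Folding the 11 weights λ_j+ρ into Ā_29 (reps in the given 5-coord order):

    1: (0, 4, 5, 1, 1)
    2: (0, 4, 5, 1, 1)
    3: (8, 2, 2, 8, 3)
    4: (8, 2, 2, 8, 3)
    5: (2, 7, 3, 3, 0)
    6: (8, 2, 2, 8, 3)
    7: (0, 4, 5, 1, 1)
    8: (2, 7, 3, 3, 0)
    9: (0, 4, 5, 1, 1)
    10: (7, 1, 2, 0, 3)
    11: (2, 7, 3, 3, 0)

These 11 weights hit 4 W_29-dot-orbits; sizes (4, 3, 3, 1):

[[1, 2, 7, 9], [3, 4, 6], [5, 8, 11], [10]]


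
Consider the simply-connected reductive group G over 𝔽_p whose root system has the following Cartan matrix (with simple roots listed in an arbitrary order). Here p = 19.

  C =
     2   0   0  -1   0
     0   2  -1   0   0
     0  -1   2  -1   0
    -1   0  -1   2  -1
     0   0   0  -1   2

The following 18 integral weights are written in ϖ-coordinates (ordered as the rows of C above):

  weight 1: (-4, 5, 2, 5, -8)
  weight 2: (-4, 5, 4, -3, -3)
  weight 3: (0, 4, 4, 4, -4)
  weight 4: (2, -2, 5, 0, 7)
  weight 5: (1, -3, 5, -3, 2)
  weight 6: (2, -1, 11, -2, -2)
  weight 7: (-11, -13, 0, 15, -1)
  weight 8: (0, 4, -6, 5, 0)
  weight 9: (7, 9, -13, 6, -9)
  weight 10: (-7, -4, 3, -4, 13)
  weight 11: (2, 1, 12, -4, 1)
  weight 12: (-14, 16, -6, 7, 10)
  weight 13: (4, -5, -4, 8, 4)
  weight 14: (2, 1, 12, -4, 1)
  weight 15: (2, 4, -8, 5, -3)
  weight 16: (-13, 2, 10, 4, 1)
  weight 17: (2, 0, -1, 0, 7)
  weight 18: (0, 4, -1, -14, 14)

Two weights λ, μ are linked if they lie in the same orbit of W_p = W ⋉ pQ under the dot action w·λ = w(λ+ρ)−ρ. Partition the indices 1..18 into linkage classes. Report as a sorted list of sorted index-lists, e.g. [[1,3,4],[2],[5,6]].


Root system D_5: the 5×5 matrix C matches after relabeling.

Ā_19 reps of the 18 weights (D_5, coords as presented):

  λ_1 → (1, 5, 1, 2, 3)
  λ_2 → (0, 2, 2, 2, 1)
  λ_3 → (1, 5, 1, 2, 3)
  λ_4 → (3, 1, 0, 1, 8)
  λ_5 → (0, 2, 2, 2, 1)
  λ_6 → (1, 0, 5, 1, 1)
  λ_7 → (5, 1, 2, 0, 5)
  λ_8 → (1, 0, 5, 1, 1)
  λ_9 → (5, 1, 2, 0, 5)
  λ_10 → (1, 5, 1, 2, 3)
  λ_11 → (0, 2, 2, 2, 1)
  λ_12 → (1, 0, 5, 1, 1)
  λ_13 → (5, 1, 2, 0, 5)
  λ_14 → (0, 2, 2, 2, 1)
  λ_15 → (0, 2, 2, 2, 1)
  λ_16 → (5, 1, 2, 0, 5)
  λ_17 → (3, 1, 0, 1, 8)
  λ_18 → (5, 1, 2, 0, 5)

5 distinct reps among the 18 weights ⇒ 5 W_19-linkage classes:

[[1, 3, 10], [2, 5, 11, 14, 15], [4, 17], [6, 8, 12], [7, 9, 13, 16, 18]]


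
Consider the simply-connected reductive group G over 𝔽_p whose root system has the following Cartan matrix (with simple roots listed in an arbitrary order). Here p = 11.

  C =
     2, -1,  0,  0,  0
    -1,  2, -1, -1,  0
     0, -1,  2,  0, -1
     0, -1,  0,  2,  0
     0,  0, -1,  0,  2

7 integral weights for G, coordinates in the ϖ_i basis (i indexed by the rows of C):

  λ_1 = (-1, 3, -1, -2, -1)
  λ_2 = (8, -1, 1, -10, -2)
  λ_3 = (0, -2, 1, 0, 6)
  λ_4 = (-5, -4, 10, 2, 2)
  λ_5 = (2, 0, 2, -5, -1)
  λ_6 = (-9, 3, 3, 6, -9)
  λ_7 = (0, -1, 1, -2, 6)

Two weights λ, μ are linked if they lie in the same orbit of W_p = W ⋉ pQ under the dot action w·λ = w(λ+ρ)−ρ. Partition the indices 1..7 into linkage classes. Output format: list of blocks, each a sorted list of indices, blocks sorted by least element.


Type D_5, rank 5, |W|=1920; reorder rows/cols to standard.

λ_j+ρ reflected into Ā_11 (⟨·,θ^∨⟩≤11); 5-tuples as given:

  λ_1+ρ ↦ (0, 3, 0, 1, 0);  λ_2+ρ ↦ (0, 1, 1, 0, 7);  λ_3+ρ ↦ (0, 1, 1, 0, 7);  λ_4+ρ ↦ (0, 3, 0, 1, 0);  λ_5+ρ ↦ (0, 3, 0, 1, 0);  λ_6+ρ ↦ (0, 3, 0, 1, 0);  λ_7+ρ ↦ (0, 1, 1, 0, 7)

These 7 weights hit 2 W_11-dot-orbits; sizes (4, 3):

[[1, 4, 5, 6], [2, 3, 7]]


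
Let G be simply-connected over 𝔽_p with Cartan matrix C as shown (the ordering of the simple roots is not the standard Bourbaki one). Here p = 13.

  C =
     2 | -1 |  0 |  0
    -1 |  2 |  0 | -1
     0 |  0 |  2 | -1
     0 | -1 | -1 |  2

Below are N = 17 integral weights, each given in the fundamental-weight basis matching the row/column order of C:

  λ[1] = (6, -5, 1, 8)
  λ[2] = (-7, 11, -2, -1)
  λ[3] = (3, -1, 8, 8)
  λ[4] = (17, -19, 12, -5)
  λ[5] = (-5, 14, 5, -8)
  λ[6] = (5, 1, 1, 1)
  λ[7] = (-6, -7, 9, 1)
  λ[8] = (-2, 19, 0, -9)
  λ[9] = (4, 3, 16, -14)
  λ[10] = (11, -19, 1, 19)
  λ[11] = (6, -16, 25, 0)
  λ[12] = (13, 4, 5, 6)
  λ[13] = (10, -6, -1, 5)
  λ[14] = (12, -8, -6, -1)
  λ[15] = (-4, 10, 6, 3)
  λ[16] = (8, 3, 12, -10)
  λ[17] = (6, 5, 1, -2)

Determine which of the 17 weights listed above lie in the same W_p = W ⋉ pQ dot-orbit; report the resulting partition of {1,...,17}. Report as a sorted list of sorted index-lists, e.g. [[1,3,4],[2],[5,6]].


Type A_4, rank 4, |W|=120; reorder rows/cols to standard.

Ā_13 reps of the 17 weights (A_4, coords as presented):

  λ_1 → (2, 4, 1, 5)
  λ_2 → (6, 5, 0, 1)
  λ_3 → (0, 5, 0, 4)
  λ_4 → (0, 5, 0, 4)
  λ_5 → (2, 4, 1, 5)
  λ_6 → (6, 2, 2, 2)
  λ_7 → (2, 4, 1, 5)
  λ_8 → (6, 5, 0, 1)
  λ_9 → (0, 5, 0, 4)
  λ_10 → (2, 4, 1, 5)
  λ_11 → (6, 5, 0, 1)
  λ_12 → (1, 5, 7, 0)
  λ_13 → (6, 5, 0, 1)
  λ_14 → (1, 5, 7, 0)
  λ_15 → (6, 2, 2, 2)
  λ_16 → (0, 5, 0, 4)
  λ_17 → (6, 5, 0, 1)

The 17 indices split into 5 linkage classes (same alcove rep ⇔ same W_13-dot-orbit):

[[1, 5, 7, 10], [2, 8, 11, 13, 17], [3, 4, 9, 16], [6, 15], [12, 14]]


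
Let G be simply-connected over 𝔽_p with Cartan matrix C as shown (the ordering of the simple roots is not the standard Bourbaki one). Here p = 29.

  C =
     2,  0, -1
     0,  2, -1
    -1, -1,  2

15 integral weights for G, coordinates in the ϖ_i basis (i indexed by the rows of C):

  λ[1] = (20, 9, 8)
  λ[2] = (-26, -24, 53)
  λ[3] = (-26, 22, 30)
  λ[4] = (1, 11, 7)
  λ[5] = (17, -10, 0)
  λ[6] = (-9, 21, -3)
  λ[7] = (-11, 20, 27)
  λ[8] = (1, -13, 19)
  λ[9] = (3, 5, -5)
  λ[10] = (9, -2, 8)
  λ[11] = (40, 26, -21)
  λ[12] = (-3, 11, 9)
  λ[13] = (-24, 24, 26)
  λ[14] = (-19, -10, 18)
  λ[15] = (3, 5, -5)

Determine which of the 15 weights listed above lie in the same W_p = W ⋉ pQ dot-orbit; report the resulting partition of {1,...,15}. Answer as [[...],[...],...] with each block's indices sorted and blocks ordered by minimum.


C ↔ A_3 under row/col permutation; |W(A_3)| = 24.

Folding the 15 weights λ_j+ρ into Ā_29 (reps in the given 3-coord order):

    1: (10, 1, 8)
    2: (0, 2, 4)
    3: (0, 2, 4)
    4: (2, 12, 8)
    5: (10, 1, 8)
    6: (2, 12, 8)
    7: (10, 1, 8)
    8: (2, 12, 8)
    9: (0, 2, 4)
    10: (10, 1, 8)
    11: (2, 12, 8)
    12: (2, 12, 8)
    13: (0, 2, 4)
    14: (10, 1, 8)
    15: (0, 2, 4)

3 distinct reps among the 15 weights ⇒ 3 W_29-linkage classes:

[[1, 5, 7, 10, 14], [2, 3, 9, 13, 15], [4, 6, 8, 11, 12]]


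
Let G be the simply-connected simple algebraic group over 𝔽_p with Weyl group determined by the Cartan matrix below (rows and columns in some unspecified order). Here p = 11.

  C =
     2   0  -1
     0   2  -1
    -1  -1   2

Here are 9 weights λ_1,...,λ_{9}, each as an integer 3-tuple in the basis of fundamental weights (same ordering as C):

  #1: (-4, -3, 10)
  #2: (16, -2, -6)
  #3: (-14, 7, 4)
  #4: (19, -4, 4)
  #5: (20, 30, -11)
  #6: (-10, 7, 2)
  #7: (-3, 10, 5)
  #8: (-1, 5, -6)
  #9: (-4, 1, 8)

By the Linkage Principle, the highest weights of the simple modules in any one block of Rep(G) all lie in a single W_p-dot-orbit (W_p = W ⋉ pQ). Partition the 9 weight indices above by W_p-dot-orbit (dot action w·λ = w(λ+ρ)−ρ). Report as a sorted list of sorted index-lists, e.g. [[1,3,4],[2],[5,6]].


Dynkin diagram of C (from the 4 off-diagonal −1 entries): A_3.

λ_j+ρ reflected into Ā_11 (⟨·,θ^∨⟩≤11); 3-tuples as given:

  [1] (3, 2, 6);  [2] (5, 1, 0);  [3] (3, 2, 6);  [4] (3, 2, 6);  [5] (9, 1, 1);  [6] (3, 2, 6);  [7] (4, 5, 0);  [8] (5, 1, 0);  [9] (3, 2, 6)

The 9 indices split into 4 linkage classes (same alcove rep ⇔ same W_11-dot-orbit):

[[1, 3, 4, 6, 9], [2, 8], [5], [7]]


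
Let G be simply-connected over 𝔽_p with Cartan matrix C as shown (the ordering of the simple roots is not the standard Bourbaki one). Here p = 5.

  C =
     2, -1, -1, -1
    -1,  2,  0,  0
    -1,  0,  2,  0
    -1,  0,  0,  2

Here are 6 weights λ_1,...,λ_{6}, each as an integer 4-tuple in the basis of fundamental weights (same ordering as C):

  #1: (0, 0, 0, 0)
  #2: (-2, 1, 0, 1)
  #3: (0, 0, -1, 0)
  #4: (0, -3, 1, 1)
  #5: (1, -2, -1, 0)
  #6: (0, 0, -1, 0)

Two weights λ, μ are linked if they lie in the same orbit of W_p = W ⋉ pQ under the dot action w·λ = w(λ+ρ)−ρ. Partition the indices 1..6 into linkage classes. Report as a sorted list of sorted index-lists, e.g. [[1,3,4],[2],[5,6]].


D_4 Cartan matrix, 4 simple roots permuted; ρ=(1,1,1,1).

W_5-reps of the 6 weights in Ā_5 (same 4-coord order as C):

  [1] (1, 1, 1, 1);  [2] (1, 1, 0, 1);  [3] (1, 1, 0, 1);  [4] (1, 1, 1, 1);  [5] (1, 1, 0, 1);  [6] (1, 1, 0, 1)

Grouping the 6 weights by Ā_5-representative: 2 linkage classes.

[[1, 4], [2, 3, 5, 6]]


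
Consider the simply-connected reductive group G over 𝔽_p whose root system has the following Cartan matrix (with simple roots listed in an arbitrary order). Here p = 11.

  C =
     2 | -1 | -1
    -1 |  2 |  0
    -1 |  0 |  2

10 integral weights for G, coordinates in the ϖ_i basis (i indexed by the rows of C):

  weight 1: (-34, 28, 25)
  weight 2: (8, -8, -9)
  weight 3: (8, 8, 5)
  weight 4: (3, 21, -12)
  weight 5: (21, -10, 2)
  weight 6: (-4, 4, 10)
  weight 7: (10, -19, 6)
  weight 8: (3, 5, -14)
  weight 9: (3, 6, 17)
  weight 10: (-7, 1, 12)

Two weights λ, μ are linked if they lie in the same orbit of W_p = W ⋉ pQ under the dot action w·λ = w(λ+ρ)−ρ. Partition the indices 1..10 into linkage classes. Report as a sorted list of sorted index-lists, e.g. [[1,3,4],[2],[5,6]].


C ↔ A_3 under row/col permutation; |W(A_3)| = 24.

Ā_11 reps of the 10 weights (A_3, coords as presented):

  λ_1 → (0, 4, 7) · λ_2 → (6, 1, 2) · λ_3 → (2, 2, 5) · λ_4 → (0, 4, 7) · λ_5 → (3, 0, 6) · λ_6 → (3, 0, 6) · λ_7 → (0, 4, 7) · λ_8 → (6, 1, 2) · λ_9 → (0, 4, 7) · λ_10 → (2, 2, 5)

4 distinct reps among the 10 weights ⇒ 4 W_11-linkage classes:

[[1, 4, 7, 9], [2, 8], [3, 10], [5, 6]]


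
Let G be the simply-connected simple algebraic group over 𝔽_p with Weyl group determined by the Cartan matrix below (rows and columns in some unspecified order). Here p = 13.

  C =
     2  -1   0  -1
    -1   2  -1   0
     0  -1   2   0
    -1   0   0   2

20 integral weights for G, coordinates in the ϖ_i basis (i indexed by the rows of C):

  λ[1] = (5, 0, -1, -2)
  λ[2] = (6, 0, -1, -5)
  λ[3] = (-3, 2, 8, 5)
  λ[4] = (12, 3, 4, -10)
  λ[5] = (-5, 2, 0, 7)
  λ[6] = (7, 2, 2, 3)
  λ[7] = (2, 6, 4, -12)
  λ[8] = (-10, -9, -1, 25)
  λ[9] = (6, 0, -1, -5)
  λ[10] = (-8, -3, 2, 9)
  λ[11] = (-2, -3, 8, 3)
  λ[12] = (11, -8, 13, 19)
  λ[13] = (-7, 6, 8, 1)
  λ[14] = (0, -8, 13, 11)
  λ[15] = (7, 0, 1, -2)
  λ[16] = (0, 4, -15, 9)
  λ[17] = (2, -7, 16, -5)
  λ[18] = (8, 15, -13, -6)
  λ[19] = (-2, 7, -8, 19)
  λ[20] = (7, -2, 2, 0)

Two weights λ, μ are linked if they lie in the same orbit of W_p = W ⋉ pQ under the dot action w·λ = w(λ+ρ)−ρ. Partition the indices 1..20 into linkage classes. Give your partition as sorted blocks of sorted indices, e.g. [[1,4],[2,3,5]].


Cartan matrix: type A_4 (|W|=120); un-permuting the 4 rows.

λ_j+ρ reflected into Ā_13 (⟨·,θ^∨⟩≤13); 4-tuples as given:

  λ_1+ρ ↦ (5, 1, 0, 1)
  λ_2+ρ ↦ (3, 1, 0, 4)
  λ_3+ρ ↦ (2, 1, 6, 1)
  λ_4+ρ ↦ (4, 0, 4, 0)
  λ_5+ρ ↦ (3, 1, 0, 4)
  λ_6+ρ ↦ (7, 1, 2, 1)
  λ_7+ρ ↦ (7, 1, 2, 1)
  λ_8+ρ ↦ (4, 0, 4, 0)
  λ_9+ρ ↦ (3, 1, 0, 4)
  λ_10+ρ ↦ (2, 1, 6, 1)
  λ_11+ρ ↦ (2, 1, 6, 1)
  λ_12+ρ ↦ (5, 1, 0, 1)
  λ_13+ρ ↦ (2, 1, 6, 1)
  λ_14+ρ ↦ (5, 1, 0, 1)
  λ_15+ρ ↦ (7, 1, 2, 1)
  λ_16+ρ ↦ (7, 1, 2, 1)
  λ_17+ρ ↦ (2, 1, 6, 1)
  λ_18+ρ ↦ (3, 1, 0, 4)
  λ_19+ρ ↦ (5, 1, 0, 1)
  λ_20+ρ ↦ (7, 1, 2, 1)

Partition of {1..20} into 5 W_13-dot-orbits:

[[1, 12, 14, 19], [2, 5, 9, 18], [3, 10, 11, 13, 17], [4, 8], [6, 7, 15, 16, 20]]


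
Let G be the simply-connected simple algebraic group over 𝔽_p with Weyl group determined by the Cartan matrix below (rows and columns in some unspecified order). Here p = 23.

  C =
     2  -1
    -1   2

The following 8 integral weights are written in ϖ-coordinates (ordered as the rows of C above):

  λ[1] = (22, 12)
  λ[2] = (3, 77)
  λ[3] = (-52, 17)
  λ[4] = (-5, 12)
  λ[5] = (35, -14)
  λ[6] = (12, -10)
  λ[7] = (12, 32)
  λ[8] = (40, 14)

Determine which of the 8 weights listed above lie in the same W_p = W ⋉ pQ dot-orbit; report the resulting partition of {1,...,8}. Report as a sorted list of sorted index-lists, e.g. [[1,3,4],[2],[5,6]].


A_2 Cartan matrix, 2 simple roots permuted; ρ=(1,1).

W_23-reps of the 8 weights in Ā_23 (same 2-coord order as C):

  [1] (10, 0) · [2] (4, 9) · [3] (5, 5) · [4] (4, 9) · [5] (10, 0) · [6] (4, 9) · [7] (10, 0) · [8] (10, 8)

Linkage partition of the 8 weights (4 classes, p=23):

[[1, 5, 7], [2, 4, 6], [3], [8]]


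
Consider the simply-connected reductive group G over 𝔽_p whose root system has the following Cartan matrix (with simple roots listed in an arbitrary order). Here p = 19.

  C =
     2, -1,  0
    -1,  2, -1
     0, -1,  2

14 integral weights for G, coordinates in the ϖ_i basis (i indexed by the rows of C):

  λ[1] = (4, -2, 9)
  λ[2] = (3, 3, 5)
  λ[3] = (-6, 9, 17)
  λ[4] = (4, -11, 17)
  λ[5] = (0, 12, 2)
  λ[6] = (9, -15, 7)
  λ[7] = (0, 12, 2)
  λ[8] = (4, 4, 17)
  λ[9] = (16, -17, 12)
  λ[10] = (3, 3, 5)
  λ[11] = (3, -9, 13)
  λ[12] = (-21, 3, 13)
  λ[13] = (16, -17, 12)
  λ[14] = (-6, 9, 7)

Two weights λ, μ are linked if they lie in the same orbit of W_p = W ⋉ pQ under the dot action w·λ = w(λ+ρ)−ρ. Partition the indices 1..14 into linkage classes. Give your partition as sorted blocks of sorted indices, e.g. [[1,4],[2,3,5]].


Dynkin diagram of C (from the 4 off-diagonal −1 entries): A_3.

Ā_19 reps of the 14 weights (A_3, coords as presented):

  [1] (4, 1, 9);  [2] (4, 4, 6);  [3] (4, 1, 9);  [4] (5, 5, 8);  [5] (1, 13, 3);  [6] (4, 4, 6);  [7] (1, 13, 3);  [8] (4, 1, 9);  [9] (1, 13, 3);  [10] (4, 4, 6);  [11] (4, 4, 6);  [12] (3, 14, 1);  [13] (1, 13, 3);  [14] (5, 5, 8)

5 distinct reps among the 14 weights ⇒ 5 W_19-linkage classes:

[[1, 3, 8], [2, 6, 10, 11], [4, 14], [5, 7, 9, 13], [12]]


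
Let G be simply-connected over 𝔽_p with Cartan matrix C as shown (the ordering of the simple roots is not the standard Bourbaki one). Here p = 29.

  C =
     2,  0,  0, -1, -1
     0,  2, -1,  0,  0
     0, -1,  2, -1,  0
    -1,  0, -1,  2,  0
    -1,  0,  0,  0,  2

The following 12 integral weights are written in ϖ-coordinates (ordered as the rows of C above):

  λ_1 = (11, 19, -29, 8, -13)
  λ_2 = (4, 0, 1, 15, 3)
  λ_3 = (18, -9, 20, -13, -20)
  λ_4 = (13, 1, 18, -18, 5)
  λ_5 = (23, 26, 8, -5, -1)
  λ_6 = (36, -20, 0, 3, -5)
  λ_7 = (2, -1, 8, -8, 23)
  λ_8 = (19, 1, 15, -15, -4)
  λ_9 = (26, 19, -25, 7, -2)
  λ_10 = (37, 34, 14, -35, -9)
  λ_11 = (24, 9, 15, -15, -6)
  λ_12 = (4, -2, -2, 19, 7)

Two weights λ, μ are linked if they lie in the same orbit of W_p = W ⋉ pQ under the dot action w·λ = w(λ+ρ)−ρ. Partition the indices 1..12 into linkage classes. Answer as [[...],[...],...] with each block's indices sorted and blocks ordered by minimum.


A_5 Cartan matrix, 5 simple roots permuted; ρ=(1,1,1,1,1).

Ā_29 reps of the 12 weights (A_5, coords as presented):

    [1] (12, 8, 1, 0, 7)
    [2] (5, 1, 2, 16, 4)
    [3] (12, 8, 1, 0, 7)
    [4] (3, 2, 2, 14, 3)
    [5] (4, 0, 2, 3, 20)
    [6] (10, 4, 4, 6, 1)
    [7] (4, 0, 2, 3, 20)
    [8] (3, 2, 2, 14, 3)
    [9] (5, 1, 2, 16, 4)
    [10] (10, 4, 4, 6, 1)
    [11] (3, 2, 2, 14, 3)
    [12] (5, 1, 2, 16, 4)

Partition of {1..12} into 5 W_29-dot-orbits:

[[1, 3], [2, 9, 12], [4, 8, 11], [5, 7], [6, 10]]


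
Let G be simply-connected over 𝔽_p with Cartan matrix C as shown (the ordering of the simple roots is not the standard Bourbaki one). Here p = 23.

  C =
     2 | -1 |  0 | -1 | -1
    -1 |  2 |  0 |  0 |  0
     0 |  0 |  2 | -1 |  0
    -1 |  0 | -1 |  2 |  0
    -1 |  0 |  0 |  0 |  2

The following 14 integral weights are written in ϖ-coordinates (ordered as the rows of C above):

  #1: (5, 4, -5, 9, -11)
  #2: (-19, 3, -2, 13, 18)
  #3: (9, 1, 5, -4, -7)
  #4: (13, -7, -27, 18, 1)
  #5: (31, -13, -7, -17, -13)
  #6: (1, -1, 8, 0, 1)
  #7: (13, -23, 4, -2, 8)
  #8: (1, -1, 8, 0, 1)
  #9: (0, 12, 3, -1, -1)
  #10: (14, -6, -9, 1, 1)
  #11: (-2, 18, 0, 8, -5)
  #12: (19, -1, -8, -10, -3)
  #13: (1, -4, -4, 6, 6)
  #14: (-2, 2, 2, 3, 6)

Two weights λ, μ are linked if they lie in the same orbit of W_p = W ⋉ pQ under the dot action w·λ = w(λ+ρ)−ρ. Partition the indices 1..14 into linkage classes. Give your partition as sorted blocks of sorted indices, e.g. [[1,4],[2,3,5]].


D_5 Cartan matrix, 5 simple roots permuted; ρ=(1,1,1,1,1).

Each λ_j+ρ reduced to Ā_23; 5-tuples below use C's row order:

  [1] (4, 1, 4, 2, 6)
  [2] (1, 13, 4, 0, 0)
  [3] (1, 2, 3, 3, 6)
  [4] (1, 2, 3, 3, 6)
  [5] (1, 2, 7, 1, 2)
  [6] (2, 0, 9, 1, 2)
  [7] (1, 13, 4, 0, 0)
  [8] (2, 0, 9, 1, 2)
  [9] (1, 13, 4, 0, 0)
  [10] (4, 5, 2, 0, 2)
  [11] (1, 13, 4, 0, 0)
  [12] (2, 0, 9, 1, 2)
  [13] (1, 2, 3, 3, 6)
  [14] (1, 2, 3, 3, 6)

6 distinct reps among the 14 weights ⇒ 6 W_23-linkage classes:

[[1], [2, 7, 9, 11], [3, 4, 13, 14], [5], [6, 8, 12], [10]]


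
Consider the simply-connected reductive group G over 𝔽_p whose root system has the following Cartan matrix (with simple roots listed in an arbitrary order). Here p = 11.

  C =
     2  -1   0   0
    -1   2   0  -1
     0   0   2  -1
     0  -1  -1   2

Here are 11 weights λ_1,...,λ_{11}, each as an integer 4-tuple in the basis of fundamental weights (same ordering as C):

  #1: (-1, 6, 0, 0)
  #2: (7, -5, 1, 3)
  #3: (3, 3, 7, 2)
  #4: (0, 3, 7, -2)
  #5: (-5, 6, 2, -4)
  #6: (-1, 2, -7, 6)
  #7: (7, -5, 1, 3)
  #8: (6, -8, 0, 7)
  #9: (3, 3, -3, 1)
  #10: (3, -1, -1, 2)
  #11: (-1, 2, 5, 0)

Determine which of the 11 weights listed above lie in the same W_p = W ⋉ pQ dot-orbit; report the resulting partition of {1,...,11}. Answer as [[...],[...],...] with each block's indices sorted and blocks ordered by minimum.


Cartan matrix: type A_4 (|W|=120); un-permuting the 4 rows.

Ā_11 reps of the 11 weights (A_4, coords as presented):

    1: (0, 7, 1, 1)
    2: (4, 4, 2, 0)
    3: (4, 0, 0, 3)
    4: (0, 3, 6, 1)
    5: (4, 0, 0, 3)
    6: (0, 3, 6, 1)
    7: (4, 4, 2, 0)
    8: (0, 7, 1, 1)
    9: (4, 4, 2, 0)
    10: (4, 0, 0, 3)
    11: (0, 3, 6, 1)

Partition of {1..11} into 4 W_11-dot-orbits:

[[1, 8], [2, 7, 9], [3, 5, 10], [4, 6, 11]]


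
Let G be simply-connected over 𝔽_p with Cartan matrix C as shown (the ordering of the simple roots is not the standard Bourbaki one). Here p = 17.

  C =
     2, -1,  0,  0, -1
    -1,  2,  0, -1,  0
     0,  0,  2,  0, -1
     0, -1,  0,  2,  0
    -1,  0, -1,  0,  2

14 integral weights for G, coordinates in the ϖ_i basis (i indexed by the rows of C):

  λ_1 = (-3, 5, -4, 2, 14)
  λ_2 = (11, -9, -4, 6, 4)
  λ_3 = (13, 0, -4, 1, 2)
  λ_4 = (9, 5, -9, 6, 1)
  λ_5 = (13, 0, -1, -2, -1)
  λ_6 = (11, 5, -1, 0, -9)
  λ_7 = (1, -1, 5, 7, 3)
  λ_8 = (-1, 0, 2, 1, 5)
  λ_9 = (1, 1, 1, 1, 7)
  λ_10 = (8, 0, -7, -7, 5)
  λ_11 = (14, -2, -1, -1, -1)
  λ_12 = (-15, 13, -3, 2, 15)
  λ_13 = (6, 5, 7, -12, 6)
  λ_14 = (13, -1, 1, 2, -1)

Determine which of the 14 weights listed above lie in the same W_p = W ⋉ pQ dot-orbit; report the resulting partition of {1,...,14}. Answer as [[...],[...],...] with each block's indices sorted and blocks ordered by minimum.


Root system A_5: the 5×5 matrix C matches after relabeling.

Each λ_j+ρ reduced to Ā_17; 5-tuples below use C's row order:

  1: (2, 2, 2, 2, 8)
  2: (4, 7, 3, 1, 2)
  3: (14, 0, 0, 1, 0)
  4: (4, 5, 6, 1, 0)
  5: (14, 0, 0, 1, 0)
  6: (4, 5, 6, 1, 0)
  7: (2, 0, 3, 5, 4)
  8: (0, 1, 3, 2, 6)
  9: (2, 2, 2, 2, 8)
  10: (4, 5, 6, 1, 0)
  11: (14, 0, 0, 1, 0)
  12: (14, 0, 0, 1, 0)
  13: (2, 0, 3, 5, 4)
  14: (14, 0, 0, 1, 0)

Partition of {1..14} into 6 W_17-dot-orbits:

[[1, 9], [2], [3, 5, 11, 12, 14], [4, 6, 10], [7, 13], [8]]


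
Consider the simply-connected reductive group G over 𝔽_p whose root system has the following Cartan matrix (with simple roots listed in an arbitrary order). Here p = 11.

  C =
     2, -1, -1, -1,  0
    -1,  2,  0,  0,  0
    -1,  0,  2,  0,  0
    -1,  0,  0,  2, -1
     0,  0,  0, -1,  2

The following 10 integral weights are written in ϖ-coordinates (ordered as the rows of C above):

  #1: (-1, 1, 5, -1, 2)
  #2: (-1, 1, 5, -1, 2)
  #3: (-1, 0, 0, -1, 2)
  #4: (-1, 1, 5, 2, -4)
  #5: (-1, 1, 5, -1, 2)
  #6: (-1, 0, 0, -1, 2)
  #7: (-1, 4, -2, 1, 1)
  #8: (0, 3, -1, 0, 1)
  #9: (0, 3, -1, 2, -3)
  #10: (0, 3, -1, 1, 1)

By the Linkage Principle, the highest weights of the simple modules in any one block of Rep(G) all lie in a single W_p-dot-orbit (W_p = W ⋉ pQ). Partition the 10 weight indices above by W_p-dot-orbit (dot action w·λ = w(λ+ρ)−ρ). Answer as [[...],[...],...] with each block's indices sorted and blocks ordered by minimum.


Root system D_5: the 5×5 matrix C matches after relabeling.

Folding the 10 weights λ_j+ρ into Ā_11 (reps in the given 5-coord order):

  λ_1+ρ ↦ (0, 2, 6, 0, 3);  λ_2+ρ ↦ (0, 2, 6, 0, 3);  λ_3+ρ ↦ (0, 1, 1, 0, 3);  λ_4+ρ ↦ (0, 2, 6, 0, 3);  λ_5+ρ ↦ (0, 2, 6, 0, 3);  λ_6+ρ ↦ (0, 1, 1, 0, 3);  λ_7+ρ ↦ (1, 4, 0, 1, 2);  λ_8+ρ ↦ (1, 4, 0, 1, 2);  λ_9+ρ ↦ (1, 4, 0, 1, 2);  λ_10+ρ ↦ (1, 4, 0, 1, 2)

Grouping the 10 weights by Ā_11-representative: 3 linkage classes.

[[1, 2, 4, 5], [3, 6], [7, 8, 9, 10]]
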